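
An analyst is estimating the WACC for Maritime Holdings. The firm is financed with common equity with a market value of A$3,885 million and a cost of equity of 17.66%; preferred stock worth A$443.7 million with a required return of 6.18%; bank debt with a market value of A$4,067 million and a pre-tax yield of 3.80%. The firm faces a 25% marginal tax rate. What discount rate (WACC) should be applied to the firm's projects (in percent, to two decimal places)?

9.88%

Total capital V = 3885 + 443.7 + 4067 = 8395.7.
Equity: weight = 3885/8395.7 = 0.4627; cost = 17.66%.
Preferred: weight = 443.7/8395.7 = 0.0528; cost = 6.18%.
Bank debt: weight = 4067/8395.7 = 0.4844; after-tax cost = 3.8% × (1 − 25%) = 2.8500%.
WACC = 0.4627 × 17.6600% + 0.0528 × 6.1800% + 0.4844 × 2.8500% = 9.8791%.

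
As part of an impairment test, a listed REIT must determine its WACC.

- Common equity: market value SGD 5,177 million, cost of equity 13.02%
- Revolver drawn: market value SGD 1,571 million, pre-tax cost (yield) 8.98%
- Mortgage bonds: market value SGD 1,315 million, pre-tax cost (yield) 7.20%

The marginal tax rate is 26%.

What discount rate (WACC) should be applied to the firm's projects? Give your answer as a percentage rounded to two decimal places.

10.52%

Total capital V = 5177 + 1571 + 1315 = 8063.
Equity: weight = 5177/8063 = 0.6421; cost = 13.02%.
Revolver drawn: weight = 1571/8063 = 0.1948; after-tax cost = 8.98% × (1 − 26%) = 6.6452%.
Mortgage bonds: weight = 1315/8063 = 0.1631; after-tax cost = 7.2% × (1 − 26%) = 5.3280%.
WACC = 0.6421 × 13.0200% + 0.1948 × 6.6452% + 0.1631 × 5.3280% = 10.5234%.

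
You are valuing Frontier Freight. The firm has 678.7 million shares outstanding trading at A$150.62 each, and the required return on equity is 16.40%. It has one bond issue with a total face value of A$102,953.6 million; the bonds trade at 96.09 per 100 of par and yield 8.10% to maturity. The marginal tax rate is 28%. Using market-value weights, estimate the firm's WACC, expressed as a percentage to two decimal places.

Market value of equity E = 150.62 × 678.7m = 102225.794m. Market value of debt D = 102953.6m × 96.09/100 = 98928.11424m.
Total capital V = 102225.794 + 98928.11424 = 201153.90824.
Equity: weight = 102225.794/201153.90824 = 0.5082; cost = 16.4%.
Bonds outstanding: weight = 98928.11424/201153.90824 = 0.4918; after-tax cost = 8.1% × (1 − 28%) = 5.8320%.
WACC = 0.5082 × 16.4000% + 0.4918 × 5.8320% = 11.2026%.

11.20%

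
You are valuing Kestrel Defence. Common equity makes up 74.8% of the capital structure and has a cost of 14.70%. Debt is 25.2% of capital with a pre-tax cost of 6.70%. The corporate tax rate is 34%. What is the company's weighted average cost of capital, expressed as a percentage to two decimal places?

12.11%

After-tax cost of debt = 6.7% × (1 − 34%) = 4.4220%.
WACC = 0.748 × 14.7000% + 0.252 × 4.4220% = 12.1099%.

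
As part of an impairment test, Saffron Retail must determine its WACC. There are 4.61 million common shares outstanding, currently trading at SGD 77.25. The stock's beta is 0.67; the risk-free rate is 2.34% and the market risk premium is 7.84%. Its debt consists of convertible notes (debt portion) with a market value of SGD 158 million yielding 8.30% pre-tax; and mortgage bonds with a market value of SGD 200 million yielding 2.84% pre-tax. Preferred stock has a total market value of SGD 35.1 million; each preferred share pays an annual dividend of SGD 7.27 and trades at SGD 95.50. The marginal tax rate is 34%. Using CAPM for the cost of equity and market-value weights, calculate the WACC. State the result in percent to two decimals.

Cost of equity via CAPM: Re = 2.34% + 0.67 × 7.84% = 7.5928%.
Cost of preferred: Rp = 7.27 / 95.5 = 7.6126%.
Market value of equity E = 77.25 × 4.61m = 356.1225m.
Total capital V = 356.1225 + 35.1 + 158 + 200 = 749.2225.
Equity: weight = 356.1225/749.2225 = 0.4753; cost = 7.5928%.
Preferred: weight = 35.1/749.2225 = 0.0468; cost = 7.6126%.
Convertible notes (debt portion): weight = 158/749.2225 = 0.2109; after-tax cost = 8.3% × (1 − 34%) = 5.4780%.
Mortgage bonds: weight = 200/749.2225 = 0.2669; after-tax cost = 2.84% × (1 − 34%) = 1.8744%.
WACC = 0.4753 × 7.5928% + 0.0468 × 7.6126% + 0.2109 × 5.4780% + 0.2669 × 1.8744% = 5.6213%.

5.62%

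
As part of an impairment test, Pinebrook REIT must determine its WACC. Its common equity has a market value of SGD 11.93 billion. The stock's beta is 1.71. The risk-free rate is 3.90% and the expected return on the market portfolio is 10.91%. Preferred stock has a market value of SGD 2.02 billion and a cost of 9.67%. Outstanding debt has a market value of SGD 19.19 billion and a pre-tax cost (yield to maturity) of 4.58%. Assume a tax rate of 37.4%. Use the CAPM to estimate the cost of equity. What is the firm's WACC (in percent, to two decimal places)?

7.97%

Market risk premium = 10.91% − 3.9% = 7.01%.
Cost of equity via CAPM: Re = 3.9% + 1.71 × 7.01% = 15.8871%.
Total capital V = 11.93 + 2.02 + 19.19 = 33.14.
Equity: weight = 11.93/33.14 = 0.3600; cost = 15.8871%.
Preferred: weight = 2.02/33.14 = 0.0610; cost = 9.67%.
Debt: weight = 19.19/33.14 = 0.5791; after-tax cost = 4.58% × (1 − 37.4%) = 2.8671%.
WACC = 0.3600 × 15.8871% + 0.0610 × 9.6700% + 0.5791 × 2.8671% = 7.9688%.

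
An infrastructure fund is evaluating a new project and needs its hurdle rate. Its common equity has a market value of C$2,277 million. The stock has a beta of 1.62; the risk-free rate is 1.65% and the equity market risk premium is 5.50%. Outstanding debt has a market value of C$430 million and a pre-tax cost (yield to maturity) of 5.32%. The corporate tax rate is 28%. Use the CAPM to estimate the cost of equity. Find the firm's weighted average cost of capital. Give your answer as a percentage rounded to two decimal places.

Cost of equity via CAPM: Re = 1.65% + 1.62 × 5.5% = 10.5600%.
Total capital V = 2277 + 430 = 2707.
Equity: weight = 2277/2707 = 0.8412; cost = 10.56%.
Debt: weight = 430/2707 = 0.1588; after-tax cost = 5.32% × (1 − 28%) = 3.8304%.
WACC = 0.8412 × 10.5600% + 0.1588 × 3.8304% = 9.4910%.

9.49%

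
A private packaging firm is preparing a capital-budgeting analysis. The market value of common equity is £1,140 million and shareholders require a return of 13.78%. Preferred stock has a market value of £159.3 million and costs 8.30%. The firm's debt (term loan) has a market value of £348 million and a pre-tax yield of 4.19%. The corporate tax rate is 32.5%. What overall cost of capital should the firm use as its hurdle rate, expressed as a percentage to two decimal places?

Total capital V = 1140 + 159.3 + 348 = 1647.3.
Equity: weight = 1140/1647.3 = 0.6920; cost = 13.78%.
Preferred: weight = 159.3/1647.3 = 0.0967; cost = 8.3%.
Term loan: weight = 348/1647.3 = 0.2113; after-tax cost = 4.19% × (1 − 32.5%) = 2.8283%.
WACC = 0.6920 × 13.7800% + 0.0967 × 8.3000% + 0.2113 × 2.8283% = 10.9365%.

10.94%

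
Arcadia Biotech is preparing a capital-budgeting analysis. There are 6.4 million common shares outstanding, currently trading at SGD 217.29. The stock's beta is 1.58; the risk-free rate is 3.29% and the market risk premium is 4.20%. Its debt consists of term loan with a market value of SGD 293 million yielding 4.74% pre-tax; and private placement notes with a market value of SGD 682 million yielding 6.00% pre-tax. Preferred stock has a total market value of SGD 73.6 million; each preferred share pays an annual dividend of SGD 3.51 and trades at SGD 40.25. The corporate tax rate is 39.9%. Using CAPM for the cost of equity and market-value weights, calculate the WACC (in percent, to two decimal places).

Cost of equity via CAPM: Re = 3.29% + 1.58 × 4.2% = 9.9260%.
Cost of preferred: Rp = 3.51 / 40.25 = 8.7205%.
Market value of equity E = 217.29 × 6.4m = 1390.656m.
Total capital V = 1390.656 + 73.6 + 293 + 682 = 2439.256.
Equity: weight = 1390.656/2439.256 = 0.5701; cost = 9.926%.
Preferred: weight = 73.6/2439.256 = 0.0302; cost = 8.7205%.
Term loan: weight = 293/2439.256 = 0.1201; after-tax cost = 4.74% × (1 − 39.9%) = 2.8487%.
Private placement notes: weight = 682/2439.256 = 0.2796; after-tax cost = 6% × (1 − 39.9%) = 3.6060%.
WACC = 0.5701 × 9.9260% + 0.0302 × 8.7205% + 0.1201 × 2.8487% + 0.2796 × 3.6060% = 7.2725%.

7.27%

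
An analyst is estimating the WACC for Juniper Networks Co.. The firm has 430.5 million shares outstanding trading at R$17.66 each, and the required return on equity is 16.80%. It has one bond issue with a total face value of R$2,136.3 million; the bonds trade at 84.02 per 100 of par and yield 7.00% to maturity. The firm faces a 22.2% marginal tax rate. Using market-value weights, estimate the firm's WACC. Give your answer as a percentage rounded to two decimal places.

Market value of equity E = 17.66 × 430.5m = 7602.63m. Market value of debt D = 2136.3m × 84.02/100 = 1794.91926m.
Total capital V = 7602.63 + 1794.91926 = 9397.54926.
Equity: weight = 7602.63/9397.54926 = 0.8090; cost = 16.8%.
Bonds outstanding: weight = 1794.91926/9397.54926 = 0.1910; after-tax cost = 7% × (1 − 22.2%) = 5.4460%.
WACC = 0.8090 × 16.8000% + 0.1910 × 5.4460% = 14.6314%.

14.63%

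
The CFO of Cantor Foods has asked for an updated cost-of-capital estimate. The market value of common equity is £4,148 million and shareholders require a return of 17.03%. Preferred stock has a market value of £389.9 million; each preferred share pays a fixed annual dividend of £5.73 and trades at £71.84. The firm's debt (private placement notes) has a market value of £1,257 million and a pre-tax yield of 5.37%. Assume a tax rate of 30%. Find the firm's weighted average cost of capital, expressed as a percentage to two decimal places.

13.54%

Cost of preferred: Rp = 5.73 / 71.84 = 7.9761%.
Total capital V = 4148 + 389.9 + 1257 = 5794.9.
Equity: weight = 4148/5794.9 = 0.7158; cost = 17.03%.
Preferred: weight = 389.9/5794.9 = 0.0673; cost = 7.9761%.
Private placement notes: weight = 1257/5794.9 = 0.2169; after-tax cost = 5.37% × (1 − 30%) = 3.7590%.
WACC = 0.7158 × 17.0300% + 0.0673 × 7.9761% + 0.2169 × 3.7590% = 13.5421%.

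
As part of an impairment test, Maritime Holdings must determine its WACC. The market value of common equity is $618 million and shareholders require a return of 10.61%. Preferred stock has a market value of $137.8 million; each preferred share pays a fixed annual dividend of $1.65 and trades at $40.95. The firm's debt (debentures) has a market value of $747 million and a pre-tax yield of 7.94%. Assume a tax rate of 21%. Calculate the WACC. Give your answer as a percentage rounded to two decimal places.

7.85%

Cost of preferred: Rp = 1.65 / 40.95 = 4.0293%.
Total capital V = 618 + 137.8 + 747 = 1502.8.
Equity: weight = 618/1502.8 = 0.4112; cost = 10.61%.
Preferred: weight = 137.8/1502.8 = 0.0917; cost = 4.0293%.
Debentures: weight = 747/1502.8 = 0.4971; after-tax cost = 7.94% × (1 − 21%) = 6.2726%.
WACC = 0.4112 × 10.6100% + 0.0917 × 4.0293% + 0.4971 × 6.2726% = 7.8506%.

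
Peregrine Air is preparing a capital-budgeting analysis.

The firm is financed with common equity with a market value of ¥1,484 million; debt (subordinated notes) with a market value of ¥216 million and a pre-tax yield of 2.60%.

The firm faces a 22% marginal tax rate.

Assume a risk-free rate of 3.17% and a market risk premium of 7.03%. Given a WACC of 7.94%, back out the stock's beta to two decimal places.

0.80

Total capital V = 1484 + 216 = 1700.
Equity weight = 1484/1700 = 0.8729.
Subordinated notes weight = 216/1700 = 0.1271.
Debt contribution = 0.1271 × 2.6% × (1 − 22%) = 0.2577%.
Required equity contribution = 7.94% − 0.2577% = 7.6823%  ⇒  Re = 8.8005%.
CAPM: 8.8005% = 3.17% + β × 7.03%  ⇒  β = 0.8009.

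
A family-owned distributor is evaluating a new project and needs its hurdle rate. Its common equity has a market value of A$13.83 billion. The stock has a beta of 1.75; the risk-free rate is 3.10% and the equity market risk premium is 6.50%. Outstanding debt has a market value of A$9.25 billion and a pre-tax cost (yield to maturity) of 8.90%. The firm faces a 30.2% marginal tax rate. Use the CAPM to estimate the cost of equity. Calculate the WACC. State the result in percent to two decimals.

Cost of equity via CAPM: Re = 3.1% + 1.75 × 6.5% = 14.4750%.
Total capital V = 13.83 + 9.25 = 23.08.
Equity: weight = 13.83/23.08 = 0.5992; cost = 14.475%.
Debt: weight = 9.25/23.08 = 0.4008; after-tax cost = 8.9% × (1 − 30.2%) = 6.2122%.
WACC = 0.5992 × 14.4750% + 0.4008 × 6.2122% = 11.1634%.

11.16%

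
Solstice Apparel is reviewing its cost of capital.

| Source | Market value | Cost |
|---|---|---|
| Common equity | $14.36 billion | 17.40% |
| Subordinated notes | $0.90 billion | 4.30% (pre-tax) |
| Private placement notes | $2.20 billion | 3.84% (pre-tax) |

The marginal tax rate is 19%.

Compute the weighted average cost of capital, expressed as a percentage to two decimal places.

14.88%

Total capital V = 14.36 + 0.9 + 2.2 = 17.46.
Equity: weight = 14.36/17.46 = 0.8225; cost = 17.4%.
Subordinated notes: weight = 0.9/17.46 = 0.0515; after-tax cost = 4.3% × (1 − 19%) = 3.4830%.
Private placement notes: weight = 2.2/17.46 = 0.1260; after-tax cost = 3.84% × (1 − 19%) = 3.1104%.
WACC = 0.8225 × 17.4000% + 0.0515 × 3.4830% + 0.1260 × 3.1104% = 14.8821%.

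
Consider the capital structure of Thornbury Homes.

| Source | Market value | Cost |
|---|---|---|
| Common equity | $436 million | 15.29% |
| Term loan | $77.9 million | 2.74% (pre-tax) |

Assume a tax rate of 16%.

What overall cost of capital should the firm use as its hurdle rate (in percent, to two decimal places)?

13.32%

Total capital V = 436 + 77.9 = 513.9.
Equity: weight = 436/513.9 = 0.8484; cost = 15.29%.
Term loan: weight = 77.9/513.9 = 0.1516; after-tax cost = 2.74% × (1 − 16%) = 2.3016%.
WACC = 0.8484 × 15.2900% + 0.1516 × 2.3016% = 13.3211%.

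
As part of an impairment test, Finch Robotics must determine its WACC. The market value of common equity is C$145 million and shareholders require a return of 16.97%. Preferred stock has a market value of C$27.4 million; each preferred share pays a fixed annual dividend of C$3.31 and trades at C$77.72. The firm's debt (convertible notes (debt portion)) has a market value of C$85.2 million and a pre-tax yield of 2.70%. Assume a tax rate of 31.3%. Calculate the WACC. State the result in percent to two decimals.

10.62%

Cost of preferred: Rp = 3.31 / 77.72 = 4.2589%.
Total capital V = 145 + 27.4 + 85.2 = 257.6.
Equity: weight = 145/257.6 = 0.5629; cost = 16.97%.
Preferred: weight = 27.4/257.6 = 0.1064; cost = 4.2589%.
Convertible notes (debt portion): weight = 85.2/257.6 = 0.3307; after-tax cost = 2.7% × (1 − 31.3%) = 1.8549%.
WACC = 0.5629 × 16.9700% + 0.1064 × 4.2589% + 0.3307 × 1.8549% = 10.6187%.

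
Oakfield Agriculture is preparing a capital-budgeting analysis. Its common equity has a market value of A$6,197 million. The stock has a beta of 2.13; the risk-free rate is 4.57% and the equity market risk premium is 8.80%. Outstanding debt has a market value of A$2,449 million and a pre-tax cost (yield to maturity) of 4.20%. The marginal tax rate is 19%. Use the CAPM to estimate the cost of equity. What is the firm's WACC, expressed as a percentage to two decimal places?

17.67%

Cost of equity via CAPM: Re = 4.57% + 2.13 × 8.8% = 23.3140%.
Total capital V = 6197 + 2449 = 8646.
Equity: weight = 6197/8646 = 0.7167; cost = 23.314%.
Debt: weight = 2449/8646 = 0.2833; after-tax cost = 4.2% × (1 − 19%) = 3.4020%.
WACC = 0.7167 × 23.3140% + 0.2833 × 3.4020% = 17.6739%.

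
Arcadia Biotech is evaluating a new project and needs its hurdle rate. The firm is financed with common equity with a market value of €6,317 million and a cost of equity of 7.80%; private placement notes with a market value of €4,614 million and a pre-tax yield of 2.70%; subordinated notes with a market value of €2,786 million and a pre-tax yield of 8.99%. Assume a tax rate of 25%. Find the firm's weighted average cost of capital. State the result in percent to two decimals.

5.64%

Total capital V = 6317 + 4614 + 2786 = 13717.
Equity: weight = 6317/13717 = 0.4605; cost = 7.8%.
Private placement notes: weight = 4614/13717 = 0.3364; after-tax cost = 2.7% × (1 − 25%) = 2.0250%.
Subordinated notes: weight = 2786/13717 = 0.2031; after-tax cost = 8.99% × (1 − 25%) = 6.7425%.
WACC = 0.4605 × 7.8000% + 0.3364 × 2.0250% + 0.2031 × 6.7425% = 5.6427%.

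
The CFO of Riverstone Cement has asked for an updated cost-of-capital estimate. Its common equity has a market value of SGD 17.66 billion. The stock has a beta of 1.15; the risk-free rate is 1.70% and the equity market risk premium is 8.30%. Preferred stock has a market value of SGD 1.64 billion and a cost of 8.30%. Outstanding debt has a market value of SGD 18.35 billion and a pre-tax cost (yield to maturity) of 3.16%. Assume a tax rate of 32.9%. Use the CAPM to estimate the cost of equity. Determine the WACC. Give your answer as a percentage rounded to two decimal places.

Cost of equity via CAPM: Re = 1.7% + 1.15 × 8.3% = 11.2450%.
Total capital V = 17.66 + 1.64 + 18.35 = 37.65.
Equity: weight = 17.66/37.65 = 0.4691; cost = 11.245%.
Preferred: weight = 1.64/37.65 = 0.0436; cost = 8.3%.
Debt: weight = 18.35/37.65 = 0.4874; after-tax cost = 3.16% × (1 − 32.9%) = 2.1204%.
WACC = 0.4691 × 11.2450% + 0.0436 × 8.3000% + 0.4874 × 2.1204% = 6.6695%.

6.67%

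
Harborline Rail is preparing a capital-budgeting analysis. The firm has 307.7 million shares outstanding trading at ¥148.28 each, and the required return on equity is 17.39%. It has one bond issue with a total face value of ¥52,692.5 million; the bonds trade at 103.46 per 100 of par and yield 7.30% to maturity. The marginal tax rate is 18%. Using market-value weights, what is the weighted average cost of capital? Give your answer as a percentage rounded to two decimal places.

Market value of equity E = 148.28 × 307.7m = 45625.756m. Market value of debt D = 52692.5m × 103.46/100 = 54515.6605m.
Total capital V = 45625.756 + 54515.6605 = 100141.4165.
Equity: weight = 45625.756/100141.4165 = 0.4556; cost = 17.39%.
Bonds outstanding: weight = 54515.6605/100141.4165 = 0.5444; after-tax cost = 7.3% × (1 − 18%) = 5.9860%.
WACC = 0.4556 × 17.3900% + 0.5444 × 5.9860% = 11.1818%.

11.18%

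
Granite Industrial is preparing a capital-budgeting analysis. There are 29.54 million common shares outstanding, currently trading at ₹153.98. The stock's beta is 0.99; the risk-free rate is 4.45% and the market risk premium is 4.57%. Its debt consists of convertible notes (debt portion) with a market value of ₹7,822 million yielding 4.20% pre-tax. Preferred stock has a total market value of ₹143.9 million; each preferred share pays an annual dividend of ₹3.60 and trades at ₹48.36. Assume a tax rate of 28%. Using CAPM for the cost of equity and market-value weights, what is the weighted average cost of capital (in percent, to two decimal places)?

5.24%

Cost of equity via CAPM: Re = 4.45% + 0.99 × 4.57% = 8.9743%.
Cost of preferred: Rp = 3.6 / 48.36 = 7.4442%.
Market value of equity E = 153.98 × 29.54m = 4548.5692m.
Total capital V = 4548.5692 + 143.9 + 7822 = 12514.4692.
Equity: weight = 4548.5692/12514.4692 = 0.3635; cost = 8.9743%.
Preferred: weight = 143.9/12514.4692 = 0.0115; cost = 7.4442%.
Convertible notes (debt portion): weight = 7822/12514.4692 = 0.6250; after-tax cost = 4.2% × (1 − 28%) = 3.0240%.
WACC = 0.3635 × 8.9743% + 0.0115 × 7.4442% + 0.6250 × 3.0240% = 5.2376%.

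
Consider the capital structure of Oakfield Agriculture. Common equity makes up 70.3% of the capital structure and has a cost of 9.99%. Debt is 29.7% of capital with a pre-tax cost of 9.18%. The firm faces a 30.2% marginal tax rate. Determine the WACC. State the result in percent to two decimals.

8.93%

After-tax cost of debt = 9.18% × (1 − 30.2%) = 6.4076%.
WACC = 0.703 × 9.9900% + 0.297 × 6.4076% = 8.9260%.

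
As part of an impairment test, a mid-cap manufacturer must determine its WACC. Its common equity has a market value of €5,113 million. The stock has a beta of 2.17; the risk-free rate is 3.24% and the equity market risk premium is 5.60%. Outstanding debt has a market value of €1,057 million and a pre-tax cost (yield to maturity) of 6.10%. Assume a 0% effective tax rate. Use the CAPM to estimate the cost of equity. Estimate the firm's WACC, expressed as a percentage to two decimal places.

Cost of equity via CAPM: Re = 3.24% + 2.17 × 5.6% = 15.3920%.
Total capital V = 5113 + 1057 = 6170.
Equity: weight = 5113/6170 = 0.8287; cost = 15.392%.
Debt: weight = 1057/6170 = 0.1713; after-tax cost = 6.1% × (1 − 0%) = 6.1000%.
WACC = 0.8287 × 15.3920% + 0.1713 × 6.1000% = 13.8002%.

13.80%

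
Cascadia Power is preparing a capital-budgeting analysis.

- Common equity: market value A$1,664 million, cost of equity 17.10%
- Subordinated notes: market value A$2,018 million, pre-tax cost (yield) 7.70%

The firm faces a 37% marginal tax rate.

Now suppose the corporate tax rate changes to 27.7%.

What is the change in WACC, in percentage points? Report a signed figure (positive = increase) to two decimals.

+0.39 pp

Current WACC:
Total capital V = 1664 + 2018 = 3682.
Equity: weight = 1664/3682 = 0.4519; cost = 17.1%.
Subordinated notes: weight = 2018/3682 = 0.5481; after-tax cost = 7.7% × (1 − 37%) = 4.8510%.
WACC = 0.4519 × 17.1000% + 0.5481 × 4.8510% = 10.3867%.
After the change:
Total capital V = 1664 + 2018 = 3682.
Equity: weight = 1664/3682 = 0.4519; cost = 17.1%.
Subordinated notes: weight = 2018/3682 = 0.5481; after-tax cost = 7.7% × (1 − 27.7%) = 5.5671%.
WACC = 0.4519 × 17.1000% + 0.5481 × 5.5671% = 10.7791%.
Change in WACC = 10.7791% − 10.3867% = 0.3925 pp.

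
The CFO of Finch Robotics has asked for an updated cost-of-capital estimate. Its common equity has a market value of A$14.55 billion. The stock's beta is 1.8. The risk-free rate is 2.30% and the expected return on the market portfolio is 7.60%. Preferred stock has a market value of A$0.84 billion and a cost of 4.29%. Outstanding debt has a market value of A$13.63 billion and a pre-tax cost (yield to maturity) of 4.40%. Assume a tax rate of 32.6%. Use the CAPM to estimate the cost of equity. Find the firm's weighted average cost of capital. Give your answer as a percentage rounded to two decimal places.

Market risk premium = 7.6% − 2.3% = 5.3%.
Cost of equity via CAPM: Re = 2.3% + 1.8 × 5.3% = 11.8400%.
Total capital V = 14.55 + 0.84 + 13.63 = 29.02.
Equity: weight = 14.55/29.02 = 0.5014; cost = 11.84%.
Preferred: weight = 0.84/29.02 = 0.0289; cost = 4.29%.
Debt: weight = 13.63/29.02 = 0.4697; after-tax cost = 4.4% × (1 − 32.6%) = 2.9656%.
WACC = 0.5014 × 11.8400% + 0.0289 × 4.2900% + 0.4697 × 2.9656% = 7.4534%.

7.45%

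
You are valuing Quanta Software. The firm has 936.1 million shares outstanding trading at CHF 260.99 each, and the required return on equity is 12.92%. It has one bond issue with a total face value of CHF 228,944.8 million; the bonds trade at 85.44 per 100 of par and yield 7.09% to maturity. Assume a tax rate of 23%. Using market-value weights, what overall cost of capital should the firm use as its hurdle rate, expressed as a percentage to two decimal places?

9.60%

Market value of equity E = 260.99 × 936.1m = 244312.739m. Market value of debt D = 228944.8m × 85.44/100 = 195610.43712m.
Total capital V = 244312.739 + 195610.43712 = 439923.17612.
Equity: weight = 244312.739/439923.17612 = 0.5554; cost = 12.92%.
Bonds outstanding: weight = 195610.43712/439923.17612 = 0.4446; after-tax cost = 7.09% × (1 − 23%) = 5.4593%.
WACC = 0.5554 × 12.9200% + 0.4446 × 5.4593% = 9.6026%.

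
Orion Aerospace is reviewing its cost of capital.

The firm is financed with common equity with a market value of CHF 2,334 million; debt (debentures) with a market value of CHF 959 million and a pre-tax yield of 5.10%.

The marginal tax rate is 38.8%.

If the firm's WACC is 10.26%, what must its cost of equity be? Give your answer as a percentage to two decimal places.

Total capital V = 2334 + 959 = 3293.
Equity weight = 2334/3293 = 0.7088.
Debentures weight = 959/3293 = 0.2912.
Debt contribution = 0.2912 × 5.1% × (1 − 38.8%) = 0.9090%.
Required equity contribution = 10.26% − 0.9090% = 9.3510%.
Re = 9.3510% / 0.7088 = 13.1932%.

13.19%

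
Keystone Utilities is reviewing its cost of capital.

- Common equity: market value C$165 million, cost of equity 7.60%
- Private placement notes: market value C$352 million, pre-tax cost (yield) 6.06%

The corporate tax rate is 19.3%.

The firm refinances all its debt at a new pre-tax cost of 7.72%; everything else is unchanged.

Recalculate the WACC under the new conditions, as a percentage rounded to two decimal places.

6.67%

After the change:
Total capital V = 165 + 352 = 517.
Equity: weight = 165/517 = 0.3191; cost = 7.6%.
Private placement notes: weight = 352/517 = 0.6809; after-tax cost = 7.72% × (1 − 19.3%) = 6.2300%.
WACC = 0.3191 × 7.6000% + 0.6809 × 6.2300% = 6.6673%.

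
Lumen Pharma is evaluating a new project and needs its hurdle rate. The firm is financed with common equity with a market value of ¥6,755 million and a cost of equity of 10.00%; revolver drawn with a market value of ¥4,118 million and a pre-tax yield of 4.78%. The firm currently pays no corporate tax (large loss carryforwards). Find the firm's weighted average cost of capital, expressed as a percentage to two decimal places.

8.02%

Total capital V = 6755 + 4118 = 10873.
Equity: weight = 6755/10873 = 0.6213; cost = 10%.
Revolver drawn: weight = 4118/10873 = 0.3787; after-tax cost = 4.78% × (1 − 0%) = 4.7800%.
WACC = 0.6213 × 10.0000% + 0.3787 × 4.7800% = 8.0230%.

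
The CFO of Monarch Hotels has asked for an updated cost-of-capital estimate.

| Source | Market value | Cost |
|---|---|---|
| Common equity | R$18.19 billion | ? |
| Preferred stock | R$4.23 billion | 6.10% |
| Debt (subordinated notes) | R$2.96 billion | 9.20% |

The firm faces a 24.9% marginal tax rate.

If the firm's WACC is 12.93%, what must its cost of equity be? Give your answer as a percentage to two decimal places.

Total capital V = 18.19 + 4.23 + 2.96 = 25.38.
Equity weight = 18.19/25.38 = 0.7167.
Preferred weight = 4.23/25.38 = 0.1667.
Subordinated notes weight = 2.96/25.38 = 0.1166.
Debt contribution = 0.1166 × 9.2% × (1 − 24.9%) = 0.8058%.
Preferred contribution = 0.1667 × 6.1% = 1.0167%.
Required equity contribution = 12.93% − 1.8225% = 11.1075%.
Re = 11.1075% / 0.7167 = 15.4980%.

15.50%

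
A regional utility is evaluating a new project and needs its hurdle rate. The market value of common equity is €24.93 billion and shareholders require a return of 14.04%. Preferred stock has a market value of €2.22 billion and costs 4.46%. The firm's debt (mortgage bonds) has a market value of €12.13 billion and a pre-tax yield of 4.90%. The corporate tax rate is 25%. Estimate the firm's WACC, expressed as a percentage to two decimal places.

10.30%

Total capital V = 24.93 + 2.22 + 12.13 = 39.28.
Equity: weight = 24.93/39.28 = 0.6347; cost = 14.04%.
Preferred: weight = 2.22/39.28 = 0.0565; cost = 4.46%.
Mortgage bonds: weight = 12.13/39.28 = 0.3088; after-tax cost = 4.9% × (1 − 25%) = 3.6750%.
WACC = 0.6347 × 14.0400% + 0.0565 × 4.4600% + 0.3088 × 3.6750% = 10.2978%.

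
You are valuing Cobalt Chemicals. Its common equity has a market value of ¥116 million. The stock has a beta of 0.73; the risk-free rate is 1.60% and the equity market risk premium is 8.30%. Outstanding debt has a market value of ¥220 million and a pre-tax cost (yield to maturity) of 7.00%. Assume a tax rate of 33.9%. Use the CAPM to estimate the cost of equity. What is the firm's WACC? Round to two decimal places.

Cost of equity via CAPM: Re = 1.6% + 0.73 × 8.3% = 7.6590%.
Total capital V = 116 + 220 = 336.
Equity: weight = 116/336 = 0.3452; cost = 7.659%.
Debt: weight = 220/336 = 0.6548; after-tax cost = 7% × (1 − 33.9%) = 4.6270%.
WACC = 0.3452 × 7.6590% + 0.6548 × 4.6270% = 5.6738%.

5.67%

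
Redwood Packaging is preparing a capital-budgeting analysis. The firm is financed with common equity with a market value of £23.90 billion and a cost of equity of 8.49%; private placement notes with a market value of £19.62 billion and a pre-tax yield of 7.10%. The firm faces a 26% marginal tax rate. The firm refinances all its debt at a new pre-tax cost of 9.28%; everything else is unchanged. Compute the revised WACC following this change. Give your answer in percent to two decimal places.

After the change:
Total capital V = 23.9 + 19.62 = 43.52.
Equity: weight = 23.9/43.52 = 0.5492; cost = 8.49%.
Private placement notes: weight = 19.62/43.52 = 0.4508; after-tax cost = 9.28% × (1 − 26%) = 6.8672%.
WACC = 0.5492 × 8.4900% + 0.4508 × 6.8672% = 7.7584%.

7.76%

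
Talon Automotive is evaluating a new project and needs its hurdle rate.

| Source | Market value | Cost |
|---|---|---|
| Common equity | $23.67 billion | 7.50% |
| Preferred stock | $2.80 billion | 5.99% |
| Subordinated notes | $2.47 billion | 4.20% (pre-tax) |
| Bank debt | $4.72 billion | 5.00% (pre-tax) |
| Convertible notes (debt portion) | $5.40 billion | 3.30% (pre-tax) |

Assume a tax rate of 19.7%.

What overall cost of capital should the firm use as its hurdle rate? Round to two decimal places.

6.04%

Total capital V = 23.67 + 2.8 + 2.47 + 4.72 + 5.4 = 39.06.
Equity: weight = 23.67/39.06 = 0.6060; cost = 7.5%.
Preferred: weight = 2.8/39.06 = 0.0717; cost = 5.99%.
Subordinated notes: weight = 2.47/39.06 = 0.0632; after-tax cost = 4.2% × (1 − 19.7%) = 3.3726%.
Bank debt: weight = 4.72/39.06 = 0.1208; after-tax cost = 5% × (1 − 19.7%) = 4.0150%.
Convertible notes (debt portion): weight = 5.4/39.06 = 0.1382; after-tax cost = 3.3% × (1 − 19.7%) = 2.6499%.
WACC = 0.6060 × 7.5000% + 0.0717 × 5.9900% + 0.0632 × 3.3726% + 0.1208 × 4.0150% + 0.1382 × 2.6499% = 6.0391%.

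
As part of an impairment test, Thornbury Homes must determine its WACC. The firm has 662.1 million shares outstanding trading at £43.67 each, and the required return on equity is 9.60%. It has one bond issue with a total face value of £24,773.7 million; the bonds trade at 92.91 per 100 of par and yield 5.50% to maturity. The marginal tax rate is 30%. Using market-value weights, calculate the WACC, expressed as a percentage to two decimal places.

Market value of equity E = 43.67 × 662.1m = 28913.907m. Market value of debt D = 24773.7m × 92.91/100 = 23017.24467m.
Total capital V = 28913.907 + 23017.24467 = 51931.15167.
Equity: weight = 28913.907/51931.15167 = 0.5568; cost = 9.6%.
Bonds outstanding: weight = 23017.24467/51931.15167 = 0.4432; after-tax cost = 5.5% × (1 − 30%) = 3.8500%.
WACC = 0.5568 × 9.6000% + 0.4432 × 3.8500% = 7.0514%.

7.05%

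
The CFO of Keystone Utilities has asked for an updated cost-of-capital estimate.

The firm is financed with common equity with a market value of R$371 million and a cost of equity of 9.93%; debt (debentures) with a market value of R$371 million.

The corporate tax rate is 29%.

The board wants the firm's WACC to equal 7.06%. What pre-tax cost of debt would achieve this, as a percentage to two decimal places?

Total capital V = 371 + 371 = 742.
Equity weight = 371/742 = 0.5000.
Debentures weight = 371/742 = 0.5000.
Equity contribution = 0.5000 × 9.93% = 4.9650%.
Remaining for debt = 7.06% − 4.9650% = 2.0950%.
Rd × (1 − 29%) × 0.5000 = 2.0950%  ⇒  Rd = 5.9014%.

5.90%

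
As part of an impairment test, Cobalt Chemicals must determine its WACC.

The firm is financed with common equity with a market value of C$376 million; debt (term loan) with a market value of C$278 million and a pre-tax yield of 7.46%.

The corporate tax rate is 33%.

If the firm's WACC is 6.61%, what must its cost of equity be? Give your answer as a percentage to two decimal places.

Total capital V = 376 + 278 = 654.
Equity weight = 376/654 = 0.5749.
Term loan weight = 278/654 = 0.4251.
Debt contribution = 0.4251 × 7.46% × (1 − 33%) = 2.1246%.
Required equity contribution = 6.61% − 2.1246% = 4.4854%.
Re = 4.4854% / 0.5749 = 7.8017%.

7.80%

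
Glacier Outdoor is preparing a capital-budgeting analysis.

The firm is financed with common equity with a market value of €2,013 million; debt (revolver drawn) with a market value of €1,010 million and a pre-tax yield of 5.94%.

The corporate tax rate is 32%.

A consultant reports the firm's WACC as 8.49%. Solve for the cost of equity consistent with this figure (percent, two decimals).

10.72%

Total capital V = 2013 + 1010 = 3023.
Equity weight = 2013/3023 = 0.6659.
Revolver drawn weight = 1010/3023 = 0.3341.
Debt contribution = 0.3341 × 5.94% × (1 − 32%) = 1.3495%.
Required equity contribution = 8.49% − 1.3495% = 7.1405%.
Re = 7.1405% / 0.6659 = 10.7231%.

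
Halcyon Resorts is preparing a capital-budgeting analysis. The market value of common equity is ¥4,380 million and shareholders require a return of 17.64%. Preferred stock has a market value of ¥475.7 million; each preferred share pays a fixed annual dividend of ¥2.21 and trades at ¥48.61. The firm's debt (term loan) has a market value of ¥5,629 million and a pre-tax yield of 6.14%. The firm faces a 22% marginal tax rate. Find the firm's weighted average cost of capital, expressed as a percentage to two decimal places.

Cost of preferred: Rp = 2.21 / 48.61 = 4.5464%.
Total capital V = 4380 + 475.7 + 5629 = 10484.7.
Equity: weight = 4380/10484.7 = 0.4178; cost = 17.64%.
Preferred: weight = 475.7/10484.7 = 0.0454; cost = 4.5464%.
Term loan: weight = 5629/10484.7 = 0.5369; after-tax cost = 6.14% × (1 − 22%) = 4.7892%.
WACC = 0.4178 × 17.6400% + 0.0454 × 4.5464% + 0.5369 × 4.7892% = 10.1466%.

10.15%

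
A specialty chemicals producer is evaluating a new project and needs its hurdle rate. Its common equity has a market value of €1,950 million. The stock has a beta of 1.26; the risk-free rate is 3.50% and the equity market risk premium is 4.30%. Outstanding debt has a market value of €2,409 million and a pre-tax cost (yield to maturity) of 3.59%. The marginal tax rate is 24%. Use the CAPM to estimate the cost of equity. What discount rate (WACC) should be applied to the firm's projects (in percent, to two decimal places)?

5.50%

Cost of equity via CAPM: Re = 3.5% + 1.26 × 4.3% = 8.9180%.
Total capital V = 1950 + 2409 = 4359.
Equity: weight = 1950/4359 = 0.4474; cost = 8.918%.
Debt: weight = 2409/4359 = 0.5526; after-tax cost = 3.59% × (1 − 24%) = 2.7284%.
WACC = 0.4474 × 8.9180% + 0.5526 × 2.7284% = 5.4973%.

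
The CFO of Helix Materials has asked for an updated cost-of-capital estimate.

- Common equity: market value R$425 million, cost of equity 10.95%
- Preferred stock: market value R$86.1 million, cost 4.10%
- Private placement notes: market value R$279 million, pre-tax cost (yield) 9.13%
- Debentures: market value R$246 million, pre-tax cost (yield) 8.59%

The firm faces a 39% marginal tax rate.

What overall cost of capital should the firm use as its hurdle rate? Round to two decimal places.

Total capital V = 425 + 86.1 + 279 + 246 = 1036.1.
Equity: weight = 425/1036.1 = 0.4102; cost = 10.95%.
Preferred: weight = 86.1/1036.1 = 0.0831; cost = 4.1%.
Private placement notes: weight = 279/1036.1 = 0.2693; after-tax cost = 9.13% × (1 − 39%) = 5.5693%.
Debentures: weight = 246/1036.1 = 0.2374; after-tax cost = 8.59% × (1 − 39%) = 5.2399%.
WACC = 0.4102 × 10.9500% + 0.0831 × 4.1000% + 0.2693 × 5.5693% + 0.2374 × 5.2399% = 7.5761%.

7.58%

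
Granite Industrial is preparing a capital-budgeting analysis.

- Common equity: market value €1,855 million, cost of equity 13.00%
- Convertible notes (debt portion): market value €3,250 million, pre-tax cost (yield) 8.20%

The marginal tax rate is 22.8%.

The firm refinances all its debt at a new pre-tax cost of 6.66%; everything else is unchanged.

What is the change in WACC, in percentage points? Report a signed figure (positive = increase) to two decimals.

-0.76 pp

Current WACC:
Total capital V = 1855 + 3250 = 5105.
Equity: weight = 1855/5105 = 0.3634; cost = 13%.
Convertible notes (debt portion): weight = 3250/5105 = 0.6366; after-tax cost = 8.2% × (1 − 22.8%) = 6.3304%.
WACC = 0.3634 × 13.0000% + 0.6366 × 6.3304% = 8.7539%.
After the change:
Total capital V = 1855 + 3250 = 5105.
Equity: weight = 1855/5105 = 0.3634; cost = 13%.
Convertible notes (debt portion): weight = 3250/5105 = 0.6366; after-tax cost = 6.66% × (1 − 22.8%) = 5.1415%.
WACC = 0.3634 × 13.0000% + 0.6366 × 5.1415% = 7.9970%.
Change in WACC = 7.9970% − 8.7539% = -0.7569 pp.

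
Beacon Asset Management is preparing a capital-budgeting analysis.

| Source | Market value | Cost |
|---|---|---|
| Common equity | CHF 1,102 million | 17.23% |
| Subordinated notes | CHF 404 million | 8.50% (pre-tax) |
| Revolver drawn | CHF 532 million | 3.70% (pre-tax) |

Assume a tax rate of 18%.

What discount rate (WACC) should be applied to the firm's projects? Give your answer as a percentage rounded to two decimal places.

Total capital V = 1102 + 404 + 532 = 2038.
Equity: weight = 1102/2038 = 0.5407; cost = 17.23%.
Subordinated notes: weight = 404/2038 = 0.1982; after-tax cost = 8.5% × (1 − 18%) = 6.9700%.
Revolver drawn: weight = 532/2038 = 0.2610; after-tax cost = 3.7% × (1 − 18%) = 3.0340%.
WACC = 0.5407 × 17.2300% + 0.1982 × 6.9700% + 0.2610 × 3.0340% = 11.4904%.

11.49%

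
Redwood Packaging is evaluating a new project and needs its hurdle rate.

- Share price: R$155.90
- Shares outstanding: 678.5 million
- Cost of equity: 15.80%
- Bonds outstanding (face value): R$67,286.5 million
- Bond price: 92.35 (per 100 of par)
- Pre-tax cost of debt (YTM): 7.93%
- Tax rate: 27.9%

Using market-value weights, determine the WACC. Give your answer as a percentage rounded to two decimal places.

Market value of equity E = 155.9 × 678.5m = 105778.15m. Market value of debt D = 67286.5m × 92.35/100 = 62139.08275m.
Total capital V = 105778.15 + 62139.08275 = 167917.23275.
Equity: weight = 105778.15/167917.23275 = 0.6299; cost = 15.8%.
Bonds outstanding: weight = 62139.08275/167917.23275 = 0.3701; after-tax cost = 7.93% × (1 − 27.9%) = 5.7175%.
WACC = 0.6299 × 15.8000% + 0.3701 × 5.7175% = 12.0689%.

12.07%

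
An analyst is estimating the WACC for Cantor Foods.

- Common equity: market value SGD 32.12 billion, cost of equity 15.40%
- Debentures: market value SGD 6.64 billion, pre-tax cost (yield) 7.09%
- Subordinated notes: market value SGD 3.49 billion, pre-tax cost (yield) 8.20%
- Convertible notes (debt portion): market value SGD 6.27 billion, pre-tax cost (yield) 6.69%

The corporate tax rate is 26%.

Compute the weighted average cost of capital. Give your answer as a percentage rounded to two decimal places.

11.99%

Total capital V = 32.12 + 6.64 + 3.49 + 6.27 = 48.52.
Equity: weight = 32.12/48.52 = 0.6620; cost = 15.4%.
Debentures: weight = 6.64/48.52 = 0.1369; after-tax cost = 7.09% × (1 − 26%) = 5.2466%.
Subordinated notes: weight = 3.49/48.52 = 0.0719; after-tax cost = 8.2% × (1 − 26%) = 6.0680%.
Convertible notes (debt portion): weight = 6.27/48.52 = 0.1292; after-tax cost = 6.69% × (1 − 26%) = 4.9506%.
WACC = 0.6620 × 15.4000% + 0.1369 × 5.2466% + 0.0719 × 6.0680% + 0.1292 × 4.9506% = 11.9889%.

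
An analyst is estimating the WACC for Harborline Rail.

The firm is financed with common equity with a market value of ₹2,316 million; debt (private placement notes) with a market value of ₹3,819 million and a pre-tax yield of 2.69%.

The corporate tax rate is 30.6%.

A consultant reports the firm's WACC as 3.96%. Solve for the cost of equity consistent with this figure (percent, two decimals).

7.41%

Total capital V = 2316 + 3819 = 6135.
Equity weight = 2316/6135 = 0.3775.
Private placement notes weight = 3819/6135 = 0.6225.
Debt contribution = 0.6225 × 2.69% × (1 − 30.6%) = 1.1621%.
Required equity contribution = 3.96% − 1.1621% = 2.7979%.
Re = 2.7979% / 0.3775 = 7.4115%.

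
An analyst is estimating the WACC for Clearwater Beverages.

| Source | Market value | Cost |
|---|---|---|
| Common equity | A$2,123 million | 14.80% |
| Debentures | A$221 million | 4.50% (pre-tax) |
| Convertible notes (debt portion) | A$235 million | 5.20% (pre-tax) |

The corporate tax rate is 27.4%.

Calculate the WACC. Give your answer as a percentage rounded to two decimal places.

12.81%

Total capital V = 2123 + 221 + 235 = 2579.
Equity: weight = 2123/2579 = 0.8232; cost = 14.8%.
Debentures: weight = 221/2579 = 0.0857; after-tax cost = 4.5% × (1 − 27.4%) = 3.2670%.
Convertible notes (debt portion): weight = 235/2579 = 0.0911; after-tax cost = 5.2% × (1 − 27.4%) = 3.7752%.
WACC = 0.8232 × 14.8000% + 0.0857 × 3.2670% + 0.0911 × 3.7752% = 12.8071%.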